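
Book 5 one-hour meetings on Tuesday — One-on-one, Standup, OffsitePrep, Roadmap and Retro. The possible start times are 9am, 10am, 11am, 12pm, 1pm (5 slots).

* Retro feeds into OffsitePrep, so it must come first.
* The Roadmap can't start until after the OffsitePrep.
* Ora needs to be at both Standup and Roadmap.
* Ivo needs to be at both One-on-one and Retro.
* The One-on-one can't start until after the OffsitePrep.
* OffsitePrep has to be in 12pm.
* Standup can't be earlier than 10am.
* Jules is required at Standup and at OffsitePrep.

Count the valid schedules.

Splitting on Standup: it can be 10am (3), 11am (3). Listing each branch's schedules as (One-on-one, OffsitePrep, Roadmap, Retro):
Standup=10am: (1pm,12pm,1pm,9am) (1pm,12pm,1pm,10am) (1pm,12pm,1pm,11am) — 3.
Standup=11am: (1pm,12pm,1pm,9am) (1pm,12pm,1pm,10am) (1pm,12pm,1pm,11am) — 3.
Summing: 3 + 3 = 6.

6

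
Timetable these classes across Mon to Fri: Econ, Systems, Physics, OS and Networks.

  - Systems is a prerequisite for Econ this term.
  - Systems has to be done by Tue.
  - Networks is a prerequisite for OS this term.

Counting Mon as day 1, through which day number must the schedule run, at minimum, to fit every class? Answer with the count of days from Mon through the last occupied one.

2 days

The precedence chain requires at least 2 distinct days.
2 works (last occupied day: Tue): for example Econ=Tue; Physics=Mon; Networks=Mon; Systems=Mon; OS=Tue.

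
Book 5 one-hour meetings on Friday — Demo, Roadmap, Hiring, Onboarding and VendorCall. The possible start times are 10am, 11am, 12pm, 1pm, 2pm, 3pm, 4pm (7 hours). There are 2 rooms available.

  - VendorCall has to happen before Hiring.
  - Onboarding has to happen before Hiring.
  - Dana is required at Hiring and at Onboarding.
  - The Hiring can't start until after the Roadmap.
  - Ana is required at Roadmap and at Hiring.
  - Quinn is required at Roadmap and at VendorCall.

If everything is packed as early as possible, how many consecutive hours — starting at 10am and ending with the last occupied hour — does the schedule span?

3

The precedence chain requires at least 2 distinct hours.
With at most 2 per hour and 5 meetings, at least 3 hours are needed.
3 works (last occupied hour: 12pm): for example Roadmap in 10am; Demo in 11am; VendorCall in 11am; Onboarding in 10am; Hiring in 12pm.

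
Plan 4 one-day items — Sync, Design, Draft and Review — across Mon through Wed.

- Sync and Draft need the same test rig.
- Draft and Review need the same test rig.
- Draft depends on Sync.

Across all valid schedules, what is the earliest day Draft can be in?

Tue

Precedence pushes Draft to at least Tue.
Draft at Tue is achievable: Sync=Mon, Design=Mon, Review=Mon, Draft=Tue.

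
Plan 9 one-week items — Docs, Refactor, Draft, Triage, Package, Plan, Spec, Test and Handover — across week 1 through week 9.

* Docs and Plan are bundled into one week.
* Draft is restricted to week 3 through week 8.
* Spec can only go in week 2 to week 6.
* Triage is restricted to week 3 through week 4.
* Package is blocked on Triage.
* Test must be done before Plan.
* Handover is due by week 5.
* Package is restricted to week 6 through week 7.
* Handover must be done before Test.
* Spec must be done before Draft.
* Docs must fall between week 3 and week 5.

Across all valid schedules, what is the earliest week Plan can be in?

Precedence pushes Plan to at least week 3; Plan must be in the same week as Docs, which can't be after week 5, so Plan is at most week 5.
Plan at week 3 is achievable: Spec=week 2, Package=week 6, Test=week 2, Docs=week 3, Plan=week 3, Triage=week 3, Draft=week 3, Handover=week 1, Refactor=week 1.

week 3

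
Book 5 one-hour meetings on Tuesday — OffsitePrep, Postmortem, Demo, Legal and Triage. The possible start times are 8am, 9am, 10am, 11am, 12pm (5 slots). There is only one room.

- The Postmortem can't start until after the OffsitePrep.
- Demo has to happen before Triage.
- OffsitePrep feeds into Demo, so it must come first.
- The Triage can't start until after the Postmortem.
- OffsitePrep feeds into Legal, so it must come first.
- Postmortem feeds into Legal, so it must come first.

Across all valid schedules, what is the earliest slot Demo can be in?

9am

Precedence pushes Demo to at least 9am; downstream work caps Demo at 11am.
Demo at 9am is achievable: Legal=11am; Demo=9am; Postmortem=10am; Triage=12pm; OffsitePrep=8am.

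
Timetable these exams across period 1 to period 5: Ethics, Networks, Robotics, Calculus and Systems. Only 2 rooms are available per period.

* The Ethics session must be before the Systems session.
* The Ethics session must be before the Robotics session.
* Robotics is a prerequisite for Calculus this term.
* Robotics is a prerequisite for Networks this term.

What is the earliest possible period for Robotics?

period 2

Precedence pushes Robotics to at least period 2; downstream work caps Robotics at period 4.
Robotics at period 2 is achievable: Ethics=period 1; Robotics=period 2; Calculus=period 3; Systems=period 2; Networks=period 3.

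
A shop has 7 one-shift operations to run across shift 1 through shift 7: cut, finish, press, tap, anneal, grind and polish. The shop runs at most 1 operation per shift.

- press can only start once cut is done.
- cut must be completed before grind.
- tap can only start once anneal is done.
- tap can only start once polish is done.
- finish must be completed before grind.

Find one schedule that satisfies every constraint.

grind in shift 6; finish in shift 5; cut in shift 1; polish in shift 3; tap in shift 4; press in shift 7; anneal in shift 2

Checking: cut(shift 1) before press(shift 7); polish(shift 3) before tap(shift 4); finish(shift 5) before grind(shift 6); cut(shift 1) before grind(shift 6); anneal(shift 2) before tap(shift 4); max 1 per shift (cap 1).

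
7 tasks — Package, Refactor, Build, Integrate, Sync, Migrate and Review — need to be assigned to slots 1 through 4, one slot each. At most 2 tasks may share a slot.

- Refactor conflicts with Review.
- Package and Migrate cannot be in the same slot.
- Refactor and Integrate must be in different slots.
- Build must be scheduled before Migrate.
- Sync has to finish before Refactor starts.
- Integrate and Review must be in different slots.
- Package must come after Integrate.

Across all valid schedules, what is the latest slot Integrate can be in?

Downstream work caps Integrate at 3.
Integrate at 3 is achievable: Refactor=2; Integrate=3; Review=4; Build=1; Sync=1; Package=4; Migrate=2.

3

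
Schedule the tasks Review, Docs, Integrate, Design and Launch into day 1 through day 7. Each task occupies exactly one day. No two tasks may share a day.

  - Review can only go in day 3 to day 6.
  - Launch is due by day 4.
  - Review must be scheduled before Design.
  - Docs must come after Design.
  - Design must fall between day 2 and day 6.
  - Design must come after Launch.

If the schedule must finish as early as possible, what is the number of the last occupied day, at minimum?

5

The precedence chain requires at least 3 distinct days.
With at most 1 per day and 5 tasks, at least 5 days are needed.
Propagating the time windows through the other constraints, Docs can't land before day 5, so the schedule must run through at least day 5.
5 works (last occupied day: day 5): for example Docs -> day 5, Review -> day 3, Launch -> day 1, Integrate -> day 2, Design -> day 4.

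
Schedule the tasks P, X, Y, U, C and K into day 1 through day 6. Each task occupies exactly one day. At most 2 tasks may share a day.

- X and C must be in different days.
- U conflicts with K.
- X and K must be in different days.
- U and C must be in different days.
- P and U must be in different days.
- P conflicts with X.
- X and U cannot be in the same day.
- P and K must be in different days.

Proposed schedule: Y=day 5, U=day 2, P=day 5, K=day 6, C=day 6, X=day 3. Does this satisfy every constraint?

Yes, all constraints hold

X and U cannot be in the same day — holds.
U conflicts with K — holds.
At most 2 tasks may share a day — holds.
P and K must be in different days — holds.
P and U must be in different days — holds.
P conflicts with X — holds.
X and K must be in different days — holds.
X and C must be in different days — holds.
U and C must be in different days — holds.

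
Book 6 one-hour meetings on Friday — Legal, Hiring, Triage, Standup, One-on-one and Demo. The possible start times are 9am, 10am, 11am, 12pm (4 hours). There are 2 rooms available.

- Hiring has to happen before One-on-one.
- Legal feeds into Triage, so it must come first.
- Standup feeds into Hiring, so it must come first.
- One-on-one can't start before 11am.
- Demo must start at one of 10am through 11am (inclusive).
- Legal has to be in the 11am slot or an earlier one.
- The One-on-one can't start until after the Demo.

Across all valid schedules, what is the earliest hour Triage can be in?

Precedence pushes Triage to at least 10am.
Triage at 10am is achievable: One-on-one in 12pm, Hiring in 11am, Triage in 10am, Legal in 9am, Standup in 9am, Demo in 10am.

10am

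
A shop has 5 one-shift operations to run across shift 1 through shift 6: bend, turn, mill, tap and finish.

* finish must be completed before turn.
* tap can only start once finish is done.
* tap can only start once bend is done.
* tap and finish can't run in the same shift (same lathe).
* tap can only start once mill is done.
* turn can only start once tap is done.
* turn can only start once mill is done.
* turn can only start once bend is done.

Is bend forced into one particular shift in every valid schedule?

No

bend can be shift 1 (e.g. turn -> shift 3, finish -> shift 1, tap -> shift 2, bend -> shift 1, mill -> shift 1) or shift 2 (e.g. bend=shift 2, finish=shift 1, mill=shift 1, turn=shift 4, tap=shift 3).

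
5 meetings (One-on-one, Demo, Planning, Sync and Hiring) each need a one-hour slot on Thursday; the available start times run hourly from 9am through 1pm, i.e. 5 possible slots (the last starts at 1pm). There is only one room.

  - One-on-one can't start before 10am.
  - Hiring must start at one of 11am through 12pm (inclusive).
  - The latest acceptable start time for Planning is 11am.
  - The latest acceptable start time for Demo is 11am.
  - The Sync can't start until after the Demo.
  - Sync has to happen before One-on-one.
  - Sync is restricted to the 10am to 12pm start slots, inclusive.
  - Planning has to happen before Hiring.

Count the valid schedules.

Splitting on Demo: it can be 9am (3), 10am (2). Listing each branch's schedules as (One-on-one, Planning, Sync, Hiring):
Demo=9am: (1pm,10am,11am,12pm) (1pm,10am,12pm,11am) (1pm,11am,10am,12pm) — 3.
Demo=10am: (1pm,9am,11am,12pm) (1pm,9am,12pm,11am) — 2.
Summing: 3 + 2 = 5.

5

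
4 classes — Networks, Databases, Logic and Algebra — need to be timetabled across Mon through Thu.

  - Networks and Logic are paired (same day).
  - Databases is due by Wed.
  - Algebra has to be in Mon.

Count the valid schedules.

12

Splitting on Networks: it can be Mon (3), Tue (3), Wed (3), Thu (3). Listing each branch's schedules as (Databases, Logic, Algebra):
Networks=Mon: (Mon,Mon,Mon) (Tue,Mon,Mon) (Wed,Mon,Mon) — 3.
Networks=Tue: (Mon,Tue,Mon) (Tue,Tue,Mon) (Wed,Tue,Mon) — 3.
Networks=Wed: (Mon,Wed,Mon) (Tue,Wed,Mon) (Wed,Wed,Mon) — 3.
Networks=Thu: (Mon,Thu,Mon) (Tue,Thu,Mon) (Wed,Thu,Mon) — 3.
Summing: 3 + 3 + 3 + 3 = 12.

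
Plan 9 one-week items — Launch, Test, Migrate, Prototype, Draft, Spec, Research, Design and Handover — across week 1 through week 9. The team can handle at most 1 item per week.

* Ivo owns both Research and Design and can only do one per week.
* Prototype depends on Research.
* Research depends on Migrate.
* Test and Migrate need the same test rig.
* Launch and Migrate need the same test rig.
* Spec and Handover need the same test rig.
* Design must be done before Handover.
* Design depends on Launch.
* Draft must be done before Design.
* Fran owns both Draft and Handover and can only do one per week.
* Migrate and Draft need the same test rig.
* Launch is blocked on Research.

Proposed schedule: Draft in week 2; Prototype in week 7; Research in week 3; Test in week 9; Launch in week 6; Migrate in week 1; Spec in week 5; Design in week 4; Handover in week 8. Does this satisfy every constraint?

No. Design depends on Launch is not satisfied.

Spec and Handover need the same test rig — holds.
Draft must be done before Design — holds.
Launch and Migrate need the same test rig — holds.
Test and Migrate need the same test rig — holds.
Ivo owns both Research and Design and can only do one per week — holds.
Launch is blocked on Research — holds.
Migrate and Draft need the same test rig — holds.
Research depends on Migrate — holds.
Design depends on Launch — violated.
Design must be done before Handover — holds.
Fran owns both Draft and Handover and can only do one per week — holds.
The team can handle at most 1 item per week — holds.
Prototype depends on Research — holds.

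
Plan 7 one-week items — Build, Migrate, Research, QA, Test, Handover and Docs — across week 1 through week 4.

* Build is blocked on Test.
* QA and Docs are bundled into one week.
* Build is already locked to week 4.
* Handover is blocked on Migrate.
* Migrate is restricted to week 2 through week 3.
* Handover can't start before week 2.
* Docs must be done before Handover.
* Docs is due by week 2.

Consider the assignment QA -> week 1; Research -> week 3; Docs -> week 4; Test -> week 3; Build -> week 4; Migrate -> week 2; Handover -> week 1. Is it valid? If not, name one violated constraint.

Build is blocked on Test — holds.
Handover can't start before week 2 — violated.
Docs is due by week 2 — violated.
QA and Docs are bundled into one week — violated.
Build is already locked to week 4 — holds.
Docs must be done before Handover — violated.
Handover is blocked on Migrate — violated.
Migrate is restricted to week 2 through week 3 — holds.

No — it violates: Docs must be done before Handover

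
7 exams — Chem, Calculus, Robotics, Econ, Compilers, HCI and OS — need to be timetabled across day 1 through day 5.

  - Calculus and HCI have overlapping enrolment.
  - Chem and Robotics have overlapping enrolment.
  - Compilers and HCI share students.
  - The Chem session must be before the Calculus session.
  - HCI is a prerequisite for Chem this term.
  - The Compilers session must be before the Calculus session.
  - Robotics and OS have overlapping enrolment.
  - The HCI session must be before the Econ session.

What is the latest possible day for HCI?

day 3

Downstream work caps HCI at day 3.
HCI at day 3 is achievable: OS=day 2; Chem=day 4; Robotics=day 1; Compilers=day 1; Econ=day 4; HCI=day 3; Calculus=day 5.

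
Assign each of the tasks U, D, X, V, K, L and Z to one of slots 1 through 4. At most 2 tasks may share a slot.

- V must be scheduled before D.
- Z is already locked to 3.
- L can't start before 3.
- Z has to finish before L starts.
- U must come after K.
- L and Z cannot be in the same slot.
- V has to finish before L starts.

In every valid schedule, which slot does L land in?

L's window is 3–4.
Z is fixed at 3, and L can't share a slot with Z.
So L must be 4.

4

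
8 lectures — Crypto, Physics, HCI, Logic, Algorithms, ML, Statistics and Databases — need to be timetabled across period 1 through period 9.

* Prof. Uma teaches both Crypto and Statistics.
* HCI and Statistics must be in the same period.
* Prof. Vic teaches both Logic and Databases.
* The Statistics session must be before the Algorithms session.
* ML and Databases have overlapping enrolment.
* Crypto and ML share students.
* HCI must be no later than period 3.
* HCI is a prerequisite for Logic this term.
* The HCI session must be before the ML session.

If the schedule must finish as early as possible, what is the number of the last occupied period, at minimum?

The precedence chain requires at least 2 distinct periods.
Could 2 periods be enough, i.e. nothing placed later than period 2? No: HCI's window within 2 periods is {period 1, period 2}; ML must come after HCI (at period 1 or later) → {period 2}; Algorithms must come after Statistics (at period 1 or later) → {period 2}; Statistics must come before Algorithms (at period 2 or earlier) → {period 1}; Crypto can't share with ML (period 2) → {period 1}; Statistics can't share with Crypto (period 1) → nothing is left.
So 2 periods is not enough.
3 works (last occupied period: period 3): for example Databases in period 1; Crypto in period 3; ML in period 2; HCI in period 1; Logic in period 2; Statistics in period 1; Physics in period 1; Algorithms in period 2.

3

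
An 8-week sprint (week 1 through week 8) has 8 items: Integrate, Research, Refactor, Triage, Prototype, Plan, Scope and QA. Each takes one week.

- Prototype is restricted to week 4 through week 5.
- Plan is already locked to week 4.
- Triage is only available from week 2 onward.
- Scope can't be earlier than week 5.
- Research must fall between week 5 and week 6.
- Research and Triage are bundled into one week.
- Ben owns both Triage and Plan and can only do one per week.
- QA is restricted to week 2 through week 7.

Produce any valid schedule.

Research -> week 5, Plan -> week 4, Integrate -> week 1, Refactor -> week 1, Triage -> week 5, Prototype -> week 4, QA -> week 2, Scope -> week 5

Checking: Triage(week 5) != Plan(week 4); Research = Triage = week 5; QA=week 2 in [week 2,week 7]; Research=week 5 in [week 5,week 6]; Triage=week 5 in [week 2,week 8]; Prototype=week 4 in [week 4,week 5]; Plan=week 4 in [week 4,week 4]; Scope=week 5 in [week 5,week 8].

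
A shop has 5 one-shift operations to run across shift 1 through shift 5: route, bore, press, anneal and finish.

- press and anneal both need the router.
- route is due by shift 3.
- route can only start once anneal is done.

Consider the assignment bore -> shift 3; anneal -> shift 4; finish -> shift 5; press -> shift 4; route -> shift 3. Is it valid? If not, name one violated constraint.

Invalid. press and anneal both need the router.

route is due by shift 3 — holds.
route can only start once anneal is done — violated.
press and anneal both need the router — violated.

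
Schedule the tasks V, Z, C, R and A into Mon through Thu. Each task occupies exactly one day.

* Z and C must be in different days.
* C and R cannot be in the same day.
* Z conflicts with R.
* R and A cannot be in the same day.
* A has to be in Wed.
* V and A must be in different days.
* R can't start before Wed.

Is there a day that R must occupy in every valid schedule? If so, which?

R's window is Wed–Thu.
A is fixed at Wed, and R can't share a day with A.
So R must be Thu.

Thu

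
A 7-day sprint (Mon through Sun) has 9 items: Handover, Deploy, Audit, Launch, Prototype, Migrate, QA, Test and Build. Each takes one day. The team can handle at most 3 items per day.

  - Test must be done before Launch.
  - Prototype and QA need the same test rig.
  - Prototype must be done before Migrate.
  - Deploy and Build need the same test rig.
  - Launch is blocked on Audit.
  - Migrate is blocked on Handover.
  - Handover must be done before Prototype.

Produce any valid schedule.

Prototype=Tue, Test=Mon, Handover=Mon, Deploy=Tue, QA=Wed, Migrate=Wed, Launch=Tue, Build=Wed, Audit=Mon

Checking: Test(Mon) before Launch(Tue); Prototype(Tue) before Migrate(Wed); Audit(Mon) before Launch(Tue); Handover(Mon) before Migrate(Wed); Handover(Mon) before Prototype(Tue); Deploy(Tue) != Build(Wed); Prototype(Tue) != QA(Wed); max 3 per day (cap 3).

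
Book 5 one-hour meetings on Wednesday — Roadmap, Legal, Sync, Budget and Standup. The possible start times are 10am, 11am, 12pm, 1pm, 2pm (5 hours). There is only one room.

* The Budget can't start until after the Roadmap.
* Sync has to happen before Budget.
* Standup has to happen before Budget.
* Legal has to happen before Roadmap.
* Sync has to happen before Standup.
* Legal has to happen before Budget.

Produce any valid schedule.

Budget -> 2pm; Standup -> 1pm; Roadmap -> 11am; Sync -> 12pm; Legal -> 10am

Checking: Standup(1pm) before Budget(2pm); Legal(10am) before Roadmap(11am); Sync(12pm) before Budget(2pm); Roadmap(11am) before Budget(2pm); Legal(10am) before Budget(2pm); Sync(12pm) before Standup(1pm); max 1 per hour (cap 1).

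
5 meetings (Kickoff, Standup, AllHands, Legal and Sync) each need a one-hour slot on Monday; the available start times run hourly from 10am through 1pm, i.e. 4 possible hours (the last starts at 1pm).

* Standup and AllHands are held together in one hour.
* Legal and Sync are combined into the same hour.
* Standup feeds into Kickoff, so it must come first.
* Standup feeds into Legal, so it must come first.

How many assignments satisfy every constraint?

Splitting on Kickoff: it can be 11am (3), 12pm (5), 1pm (6). Listing each branch's schedules as (Standup, AllHands, Legal, Sync):
Kickoff=11am: (10am,10am,11am,11am) (10am,10am,12pm,12pm) (10am,10am,1pm,1pm) — 3.
Kickoff=12pm: (10am,10am,11am,11am) (10am,10am,12pm,12pm) (10am,10am,1pm,1pm) (11am,11am,12pm,12pm) (11am,11am,1pm,1pm) — 5.
Kickoff=1pm: (10am,10am,11am,11am) (10am,10am,12pm,12pm) (10am,10am,1pm,1pm) (11am,11am,12pm,12pm) (11am,11am,1pm,1pm) (12pm,12pm,1pm,1pm) — 6.
Summing: 3 + 5 + 6 = 14.

14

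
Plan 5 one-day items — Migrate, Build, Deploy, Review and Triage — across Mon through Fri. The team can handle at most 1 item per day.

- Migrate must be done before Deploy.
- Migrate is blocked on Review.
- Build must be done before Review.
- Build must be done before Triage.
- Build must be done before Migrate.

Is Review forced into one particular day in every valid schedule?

No

Review can be Tue (e.g. Review -> Tue; Build -> Mon; Deploy -> Thu; Migrate -> Wed; Triage -> Fri) or Wed (e.g. Review -> Wed, Deploy -> Fri, Migrate -> Thu, Triage -> Tue, Build -> Mon).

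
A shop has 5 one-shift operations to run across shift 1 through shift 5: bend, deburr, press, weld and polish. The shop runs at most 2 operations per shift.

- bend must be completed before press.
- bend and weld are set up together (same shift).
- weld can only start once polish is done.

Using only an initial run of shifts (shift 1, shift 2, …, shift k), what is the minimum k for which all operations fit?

The precedence chain requires at least 3 distinct shifts.
With at most 2 per shift and 5 operations, at least 3 shifts are needed.
3 works (last occupied shift: shift 3): for example press in shift 3; deburr in shift 1; bend in shift 2; polish in shift 1; weld in shift 2.

3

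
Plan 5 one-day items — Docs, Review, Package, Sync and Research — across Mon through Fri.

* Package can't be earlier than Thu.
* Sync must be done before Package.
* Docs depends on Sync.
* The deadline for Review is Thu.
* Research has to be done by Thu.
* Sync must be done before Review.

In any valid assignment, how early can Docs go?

Precedence pushes Docs to at least Tue.
Docs at Tue is achievable: Sync=Mon; Docs=Tue; Package=Thu; Research=Mon; Review=Tue.

Tue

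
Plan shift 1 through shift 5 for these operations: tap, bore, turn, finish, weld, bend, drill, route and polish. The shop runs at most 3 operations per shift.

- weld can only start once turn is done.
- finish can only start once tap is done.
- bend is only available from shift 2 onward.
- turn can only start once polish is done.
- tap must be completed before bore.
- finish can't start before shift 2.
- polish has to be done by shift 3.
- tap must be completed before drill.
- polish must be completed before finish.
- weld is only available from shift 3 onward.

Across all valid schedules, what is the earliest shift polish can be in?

Polish's own window allows nothing later than shift 3.
polish at shift 1 is achievable: bore=shift 3, polish=shift 1, tap=shift 1, weld=shift 3, turn=shift 2, bend=shift 2, drill=shift 3, finish=shift 2, route=shift 1.

shift 1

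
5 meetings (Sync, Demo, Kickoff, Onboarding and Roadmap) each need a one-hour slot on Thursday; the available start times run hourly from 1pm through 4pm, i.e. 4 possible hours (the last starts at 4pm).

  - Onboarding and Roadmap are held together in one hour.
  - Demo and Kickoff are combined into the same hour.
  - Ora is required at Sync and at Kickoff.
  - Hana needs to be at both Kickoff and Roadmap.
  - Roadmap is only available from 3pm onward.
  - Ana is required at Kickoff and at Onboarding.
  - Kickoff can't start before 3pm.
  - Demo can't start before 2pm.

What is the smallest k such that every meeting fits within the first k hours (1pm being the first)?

4

Kickoff can't be placed before 3pm — that is hour 3 counting from 1pm — so the schedule must run through at least 3 hours.
Could 3 hours be enough, i.e. nothing placed later than 3pm? No: Kickoff's window within 3 hours is {3pm}; Roadmap's window within 3 hours is {3pm}; Onboarding must be in the same hour as Roadmap (in {3pm}) → {3pm}; Onboarding can't share with Kickoff (3pm) → nothing is left.
So 3 hours is not enough.
4 works (last occupied hour: 4pm): for example Kickoff -> 3pm, Demo -> 3pm, Onboarding -> 4pm, Sync -> 1pm, Roadmap -> 4pm.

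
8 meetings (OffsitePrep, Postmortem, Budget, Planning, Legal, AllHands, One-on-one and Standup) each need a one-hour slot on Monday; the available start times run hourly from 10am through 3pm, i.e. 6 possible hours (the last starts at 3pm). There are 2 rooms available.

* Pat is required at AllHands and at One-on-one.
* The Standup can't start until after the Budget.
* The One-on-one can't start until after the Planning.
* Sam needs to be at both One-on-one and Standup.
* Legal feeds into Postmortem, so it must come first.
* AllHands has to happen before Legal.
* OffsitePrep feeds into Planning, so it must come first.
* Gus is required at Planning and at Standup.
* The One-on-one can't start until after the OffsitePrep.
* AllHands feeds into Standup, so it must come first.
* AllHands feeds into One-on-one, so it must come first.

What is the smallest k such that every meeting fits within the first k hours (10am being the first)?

4

The precedence chain requires at least 3 distinct hours.
With at most 2 per hour and 8 meetings, at least 4 hours are needed.
4 works (last occupied hour: 1pm): for example Standup -> 1pm, OffsitePrep -> 10am, One-on-one -> 12pm, Budget -> 12pm, AllHands -> 10am, Planning -> 11am, Legal -> 11am, Postmortem -> 1pm.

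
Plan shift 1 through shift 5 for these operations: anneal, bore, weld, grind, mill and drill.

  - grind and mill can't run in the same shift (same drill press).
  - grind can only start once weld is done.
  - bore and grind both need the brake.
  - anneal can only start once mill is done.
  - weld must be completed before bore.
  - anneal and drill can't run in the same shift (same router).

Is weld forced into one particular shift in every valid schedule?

weld can be shift 1 (e.g. weld -> shift 1; mill -> shift 1; grind -> shift 3; anneal -> shift 2; drill -> shift 1; bore -> shift 2) or shift 2 (e.g. anneal=shift 2, bore=shift 3, grind=shift 4, drill=shift 1, mill=shift 1, weld=shift 2).

No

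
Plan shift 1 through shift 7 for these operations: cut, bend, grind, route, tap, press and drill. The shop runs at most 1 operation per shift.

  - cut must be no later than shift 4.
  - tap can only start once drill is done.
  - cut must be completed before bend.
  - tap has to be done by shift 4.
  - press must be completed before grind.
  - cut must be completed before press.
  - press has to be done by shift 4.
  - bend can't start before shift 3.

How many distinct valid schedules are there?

Splitting on cut: it can be shift 1 (18), shift 2 (12), shift 3 (6). Listing each branch's schedules as (bend, grind, route, tap, press, drill) by shift number:
cut=shift 1: (5,6,7,3,4,2) (5,6,7,4,2,3) (5,6,7,4,3,2) (5,7,6,3,4,2) (5,7,6,4,2,3) (5,7,6,4,3,2) (6,5,7,3,4,2) (6,5,7,4,2,3) (6,5,7,4,3,2) (6,7,5,3,4,2) (6,7,5,4,2,3) (6,7,5,4,3,2) (7,5,6,3,4,2) (7,5,6,4,2,3) (7,5,6,4,3,2) (7,6,5,3,4,2) (7,6,5,4,2,3) (7,6,5,4,3,2) — 18.
cut=shift 2: (5,6,7,3,4,1) (5,6,7,4,3,1) (5,7,6,3,4,1) (5,7,6,4,3,1) (6,5,7,3,4,1) (6,5,7,4,3,1) (6,7,5,3,4,1) (6,7,5,4,3,1) (7,5,6,3,4,1) (7,5,6,4,3,1) (7,6,5,3,4,1) (7,6,5,4,3,1) — 12.
cut=shift 3: (5,6,7,2,4,1) (5,7,6,2,4,1) (6,5,7,2,4,1) (6,7,5,2,4,1) (7,5,6,2,4,1) (7,6,5,2,4,1) — 6.
Summing: 18 + 12 + 6 = 36.

36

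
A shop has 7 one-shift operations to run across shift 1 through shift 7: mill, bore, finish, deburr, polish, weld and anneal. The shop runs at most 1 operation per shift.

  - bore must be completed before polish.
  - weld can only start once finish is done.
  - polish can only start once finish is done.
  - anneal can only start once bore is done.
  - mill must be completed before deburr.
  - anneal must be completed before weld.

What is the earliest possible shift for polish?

shift 3

Precedence pushes polish to at least shift 2.
polish at shift 3 is achievable: finish in shift 2, weld in shift 5, mill in shift 6, anneal in shift 4, deburr in shift 7, bore in shift 1, polish in shift 3.
Nothing earlier works — the capacity limit rule out every shift before shift 3.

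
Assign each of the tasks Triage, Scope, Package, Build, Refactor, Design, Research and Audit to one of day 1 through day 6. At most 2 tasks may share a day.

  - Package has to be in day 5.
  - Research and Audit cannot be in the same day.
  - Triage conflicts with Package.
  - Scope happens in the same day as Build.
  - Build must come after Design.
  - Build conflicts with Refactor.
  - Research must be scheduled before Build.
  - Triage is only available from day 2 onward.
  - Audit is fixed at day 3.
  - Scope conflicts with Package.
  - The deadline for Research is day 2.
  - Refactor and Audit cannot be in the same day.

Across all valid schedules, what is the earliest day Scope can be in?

day 2

Scope must be in the same day as Build, which can't be before day 2, so Scope is at least day 2.
Scope at day 2 is achievable: Design=day 1; Package=day 5; Scope=day 2; Triage=day 3; Research=day 1; Build=day 2; Audit=day 3; Refactor=day 4.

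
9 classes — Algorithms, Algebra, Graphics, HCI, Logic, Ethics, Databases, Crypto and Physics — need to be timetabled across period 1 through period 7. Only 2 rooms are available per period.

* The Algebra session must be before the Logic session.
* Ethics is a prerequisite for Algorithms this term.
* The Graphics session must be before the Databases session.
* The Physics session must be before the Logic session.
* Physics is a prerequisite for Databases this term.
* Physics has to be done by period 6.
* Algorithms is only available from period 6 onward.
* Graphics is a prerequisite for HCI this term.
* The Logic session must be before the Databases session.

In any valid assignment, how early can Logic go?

period 2

Precedence pushes Logic to at least period 2; downstream work caps Logic at period 6.
Logic at period 2 is achievable: Algebra=period 1, Crypto=period 4, Ethics=period 4, Logic=period 2, Algorithms=period 6, HCI=period 3, Databases=period 3, Physics=period 1, Graphics=period 2.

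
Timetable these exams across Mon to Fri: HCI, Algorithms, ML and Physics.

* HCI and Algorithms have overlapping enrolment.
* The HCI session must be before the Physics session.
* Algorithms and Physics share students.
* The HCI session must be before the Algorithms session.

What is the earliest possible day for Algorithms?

Tue

Precedence pushes Algorithms to at least Tue.
Algorithms at Tue is achievable: HCI -> Mon, Physics -> Wed, Algorithms -> Tue, ML -> Mon.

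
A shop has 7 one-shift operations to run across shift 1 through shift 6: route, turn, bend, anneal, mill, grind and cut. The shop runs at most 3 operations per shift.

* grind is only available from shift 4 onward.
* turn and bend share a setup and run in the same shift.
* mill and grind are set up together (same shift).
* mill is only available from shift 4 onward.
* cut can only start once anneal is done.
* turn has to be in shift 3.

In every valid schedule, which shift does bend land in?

shift 3

Bend must be in the same shift as turn, which can't be before shift 3, so bend is at least shift 3; bend must be in the same shift as turn, which can't be after shift 3, so bend is at most shift 3.
So bend is pinned to shift 3.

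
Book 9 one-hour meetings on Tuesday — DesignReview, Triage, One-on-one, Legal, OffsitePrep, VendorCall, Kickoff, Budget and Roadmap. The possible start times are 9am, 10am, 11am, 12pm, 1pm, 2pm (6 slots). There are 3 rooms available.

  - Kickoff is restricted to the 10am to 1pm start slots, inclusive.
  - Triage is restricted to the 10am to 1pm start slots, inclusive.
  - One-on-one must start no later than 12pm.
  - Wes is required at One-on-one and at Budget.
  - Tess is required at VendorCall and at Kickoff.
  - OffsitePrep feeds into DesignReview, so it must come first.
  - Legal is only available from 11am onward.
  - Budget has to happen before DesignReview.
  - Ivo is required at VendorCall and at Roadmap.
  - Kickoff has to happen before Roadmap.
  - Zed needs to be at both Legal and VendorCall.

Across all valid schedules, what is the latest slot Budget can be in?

1pm

Downstream work caps Budget at 1pm.
Budget at 1pm is achievable: Kickoff=10am; One-on-one=9am; DesignReview=2pm; OffsitePrep=9am; Roadmap=11am; Budget=1pm; Legal=11am; Triage=10am; VendorCall=9am.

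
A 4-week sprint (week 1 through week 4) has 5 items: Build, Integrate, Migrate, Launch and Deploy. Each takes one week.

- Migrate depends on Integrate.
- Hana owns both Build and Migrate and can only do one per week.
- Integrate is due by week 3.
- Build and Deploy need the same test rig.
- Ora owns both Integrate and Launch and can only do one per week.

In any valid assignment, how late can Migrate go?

Precedence pushes Migrate to at least week 2.
Migrate at week 4 is achievable: Migrate in week 4, Launch in week 2, Build in week 1, Integrate in week 1, Deploy in week 2.

week 4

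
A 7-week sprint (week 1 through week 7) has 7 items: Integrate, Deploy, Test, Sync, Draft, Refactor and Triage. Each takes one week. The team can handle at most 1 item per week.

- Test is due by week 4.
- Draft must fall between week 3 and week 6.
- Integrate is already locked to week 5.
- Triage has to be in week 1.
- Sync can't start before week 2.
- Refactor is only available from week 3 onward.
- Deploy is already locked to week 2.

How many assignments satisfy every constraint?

Splitting on Test: it can be week 3 (4), week 4 (4). Listing each branch's schedules as (Integrate, Deploy, Sync, Draft, Refactor, Triage) by week number:
Test=week 3: (5,2,4,6,7,1) (5,2,6,4,7,1) (5,2,7,4,6,1) (5,2,7,6,4,1) — 4.
Test=week 4: (5,2,3,6,7,1) (5,2,6,3,7,1) (5,2,7,3,6,1) (5,2,7,6,3,1) — 4.
Summing: 4 + 4 = 8.

8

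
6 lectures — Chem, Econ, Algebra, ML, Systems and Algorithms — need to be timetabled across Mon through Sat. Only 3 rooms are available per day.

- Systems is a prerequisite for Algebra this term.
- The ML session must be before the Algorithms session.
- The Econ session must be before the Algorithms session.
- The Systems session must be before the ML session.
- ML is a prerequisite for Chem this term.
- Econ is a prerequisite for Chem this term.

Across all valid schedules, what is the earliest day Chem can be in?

Precedence pushes Chem to at least Wed.
Chem at Wed is achievable: Systems -> Mon, Econ -> Mon, Chem -> Wed, Algebra -> Tue, ML -> Tue, Algorithms -> Wed.

Wed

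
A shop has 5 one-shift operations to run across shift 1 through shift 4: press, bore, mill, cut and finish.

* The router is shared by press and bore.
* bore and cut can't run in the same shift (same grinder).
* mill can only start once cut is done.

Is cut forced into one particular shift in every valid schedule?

No

cut can be shift 1 (e.g. bore=shift 2; cut=shift 1; mill=shift 2; finish=shift 1; press=shift 1) or shift 2 (e.g. finish -> shift 1, mill -> shift 3, press -> shift 1, bore -> shift 3, cut -> shift 2).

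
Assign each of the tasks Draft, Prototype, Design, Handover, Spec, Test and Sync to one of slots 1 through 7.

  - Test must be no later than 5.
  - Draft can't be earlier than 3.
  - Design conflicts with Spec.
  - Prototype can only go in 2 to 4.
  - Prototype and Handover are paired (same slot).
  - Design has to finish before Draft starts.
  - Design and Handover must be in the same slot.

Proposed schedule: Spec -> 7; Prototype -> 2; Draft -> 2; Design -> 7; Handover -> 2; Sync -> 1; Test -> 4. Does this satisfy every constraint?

Invalid. Design has to finish before Draft starts.

Draft can't be earlier than 3 — violated.
Design and Handover must be in the same slot — violated.
Test must be no later than 5 — holds.
Design has to finish before Draft starts — violated.
Prototype can only go in 2 to 4 — holds.
Design conflicts with Spec — violated.
Prototype and Handover are paired (same slot) — holds.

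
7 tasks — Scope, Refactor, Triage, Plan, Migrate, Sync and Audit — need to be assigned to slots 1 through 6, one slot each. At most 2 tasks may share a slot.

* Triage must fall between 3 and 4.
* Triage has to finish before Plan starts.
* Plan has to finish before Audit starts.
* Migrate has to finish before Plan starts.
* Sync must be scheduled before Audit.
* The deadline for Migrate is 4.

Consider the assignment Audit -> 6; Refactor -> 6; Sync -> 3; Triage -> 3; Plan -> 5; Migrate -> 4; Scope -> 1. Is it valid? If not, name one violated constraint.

At most 2 tasks may share a slot — holds.
Sync must be scheduled before Audit — holds.
Triage must fall between 3 and 4 — holds.
Triage has to finish before Plan starts — holds.
Migrate has to finish before Plan starts — holds.
Plan has to finish before Audit starts — holds.
The deadline for Migrate is 4 — holds.

Valid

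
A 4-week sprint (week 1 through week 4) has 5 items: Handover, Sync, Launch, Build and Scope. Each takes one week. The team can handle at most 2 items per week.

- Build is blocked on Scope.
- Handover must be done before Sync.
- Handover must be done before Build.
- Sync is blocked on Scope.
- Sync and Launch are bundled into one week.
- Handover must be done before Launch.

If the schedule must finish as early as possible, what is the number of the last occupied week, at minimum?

3

The precedence chain requires at least 2 distinct weeks.
With at most 2 per week and 5 tasks, at least 3 weeks are needed.
3 works (last occupied week: week 3): for example Sync=week 2; Handover=week 1; Scope=week 1; Launch=week 2; Build=week 3.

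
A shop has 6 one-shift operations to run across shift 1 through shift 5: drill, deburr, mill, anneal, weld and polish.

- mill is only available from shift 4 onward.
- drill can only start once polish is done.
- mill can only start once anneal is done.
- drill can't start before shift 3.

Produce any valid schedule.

deburr=shift 1, anneal=shift 1, drill=shift 3, polish=shift 1, mill=shift 4, weld=shift 1

Checking: polish(shift 1) before drill(shift 3); anneal(shift 1) before mill(shift 4); mill=shift 4 in [shift 4,shift 5]; drill=shift 3 in [shift 3,shift 5].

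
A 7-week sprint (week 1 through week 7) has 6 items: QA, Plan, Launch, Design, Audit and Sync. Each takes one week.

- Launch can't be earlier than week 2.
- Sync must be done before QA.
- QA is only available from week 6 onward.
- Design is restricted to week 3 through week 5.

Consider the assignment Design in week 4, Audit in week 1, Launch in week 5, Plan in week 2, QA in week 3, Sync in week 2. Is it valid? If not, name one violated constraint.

Design is restricted to week 3 through week 5 — holds.
Launch can't be earlier than week 2 — holds.
Sync must be done before QA — holds.
QA is only available from week 6 onward — violated.

Invalid. QA is only available from week 6 onward.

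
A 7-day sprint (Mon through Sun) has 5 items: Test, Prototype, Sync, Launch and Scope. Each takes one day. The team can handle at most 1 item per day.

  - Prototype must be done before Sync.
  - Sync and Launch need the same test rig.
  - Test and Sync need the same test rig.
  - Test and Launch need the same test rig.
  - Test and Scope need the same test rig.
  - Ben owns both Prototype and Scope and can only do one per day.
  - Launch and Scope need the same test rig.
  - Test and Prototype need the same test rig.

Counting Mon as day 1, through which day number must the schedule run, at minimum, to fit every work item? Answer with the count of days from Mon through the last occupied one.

5

The precedence chain requires at least 2 distinct days.
With at most 1 per day and 5 work items, at least 5 days are needed.
5 works (last occupied day: Fri): for example Sync=Tue; Test=Wed; Prototype=Mon; Scope=Fri; Launch=Thu.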